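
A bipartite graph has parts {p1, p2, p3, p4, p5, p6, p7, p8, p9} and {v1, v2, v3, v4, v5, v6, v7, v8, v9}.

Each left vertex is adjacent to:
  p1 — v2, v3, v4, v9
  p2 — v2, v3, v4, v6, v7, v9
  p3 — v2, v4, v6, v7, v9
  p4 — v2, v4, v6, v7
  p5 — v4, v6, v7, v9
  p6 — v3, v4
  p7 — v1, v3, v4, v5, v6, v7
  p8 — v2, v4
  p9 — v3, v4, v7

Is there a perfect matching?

No

The set {p1, p2, p3, p4, p5, p6, p8, p9} has only 6 neighbours ({v2, v3, v4, v6, v7, v9}), so by Hall's theorem at most 7 of the 9 left vertices can be matched.
Hence no matching covers every left vertex.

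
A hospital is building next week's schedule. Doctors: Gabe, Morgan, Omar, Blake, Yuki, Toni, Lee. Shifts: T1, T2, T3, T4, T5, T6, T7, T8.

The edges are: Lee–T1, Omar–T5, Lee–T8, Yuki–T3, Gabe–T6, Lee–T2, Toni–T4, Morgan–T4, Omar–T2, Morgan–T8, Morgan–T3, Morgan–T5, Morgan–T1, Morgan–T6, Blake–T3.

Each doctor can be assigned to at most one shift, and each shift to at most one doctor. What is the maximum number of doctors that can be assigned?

6

For example, pair Gabe-T6, Morgan-T1, Omar-T5, Blake-T3, Toni-T4, Lee-T2.
The set {Blake, Yuki} has only 1 neighbour ({T3}), so by Hall's theorem at most 6 of the 7 doctors can be matched.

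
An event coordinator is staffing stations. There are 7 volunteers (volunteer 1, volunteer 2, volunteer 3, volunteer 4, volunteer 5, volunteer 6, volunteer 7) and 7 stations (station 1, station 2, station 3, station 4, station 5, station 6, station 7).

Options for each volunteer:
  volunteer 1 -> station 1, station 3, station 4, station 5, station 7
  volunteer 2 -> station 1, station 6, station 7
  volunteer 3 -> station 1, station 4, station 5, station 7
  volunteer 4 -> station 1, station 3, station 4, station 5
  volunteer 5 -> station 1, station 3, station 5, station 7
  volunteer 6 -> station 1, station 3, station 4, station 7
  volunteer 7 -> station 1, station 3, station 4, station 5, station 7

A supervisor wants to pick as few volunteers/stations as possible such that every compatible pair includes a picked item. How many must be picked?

6

The 6 edges volunteer 1–station 4, volunteer 2–station 6, volunteer 3–station 7, volunteer 4–station 5, volunteer 5–station 3, volunteer 6–station 1 form a matching, so any vertex cover needs at least 6 vertices (one per matched edge).
Conversely {volunteer 2, station 1, station 3, station 4, station 5, station 7} meets every edge and has exactly 6 vertices, so 6 is optimal.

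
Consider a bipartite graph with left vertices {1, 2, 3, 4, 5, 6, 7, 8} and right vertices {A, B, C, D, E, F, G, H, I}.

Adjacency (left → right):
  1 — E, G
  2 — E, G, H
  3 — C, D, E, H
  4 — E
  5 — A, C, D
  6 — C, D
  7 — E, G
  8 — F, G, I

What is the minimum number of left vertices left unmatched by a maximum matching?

1

One maximum matching: 1–G, 2–H, 3–D, 4–E, 5–A, 6–C, 8–F.
The set {1, 4, 7} has only 2 neighbours ({E, G}), so by Hall's theorem at most 7 of the 8 left vertices can be matched.
That matches 7 of the 8, leaving 1 unmatched; no matching can do better.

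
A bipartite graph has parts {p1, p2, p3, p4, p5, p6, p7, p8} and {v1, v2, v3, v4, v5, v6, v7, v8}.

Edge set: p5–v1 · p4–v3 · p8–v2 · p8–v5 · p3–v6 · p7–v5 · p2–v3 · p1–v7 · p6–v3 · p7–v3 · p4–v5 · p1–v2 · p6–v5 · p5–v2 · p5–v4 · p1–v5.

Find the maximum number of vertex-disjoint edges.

One maximum matching: p1→v7, p2→v3, p3→v6, p4→v5, p5→v1, p8→v2.
The set {p2, p4, p6, p7} has only 2 neighbours ({v3, v5}), so by Hall's theorem at most 6 of the 8 left vertices can be matched.

6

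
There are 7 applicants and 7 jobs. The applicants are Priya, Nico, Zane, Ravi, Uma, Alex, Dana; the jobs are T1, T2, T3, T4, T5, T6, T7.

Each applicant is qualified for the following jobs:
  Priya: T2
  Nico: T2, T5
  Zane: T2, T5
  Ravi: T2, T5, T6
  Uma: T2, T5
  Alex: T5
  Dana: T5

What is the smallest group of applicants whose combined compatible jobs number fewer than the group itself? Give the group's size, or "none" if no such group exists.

Take S = {Alex, Dana}. Its neighbourhood is {T5}, so |N(S)| = 1 < |S| = 2.
No single vertex violates Hall's condition since each has at least one neighbour, so 2 is the minimum.

2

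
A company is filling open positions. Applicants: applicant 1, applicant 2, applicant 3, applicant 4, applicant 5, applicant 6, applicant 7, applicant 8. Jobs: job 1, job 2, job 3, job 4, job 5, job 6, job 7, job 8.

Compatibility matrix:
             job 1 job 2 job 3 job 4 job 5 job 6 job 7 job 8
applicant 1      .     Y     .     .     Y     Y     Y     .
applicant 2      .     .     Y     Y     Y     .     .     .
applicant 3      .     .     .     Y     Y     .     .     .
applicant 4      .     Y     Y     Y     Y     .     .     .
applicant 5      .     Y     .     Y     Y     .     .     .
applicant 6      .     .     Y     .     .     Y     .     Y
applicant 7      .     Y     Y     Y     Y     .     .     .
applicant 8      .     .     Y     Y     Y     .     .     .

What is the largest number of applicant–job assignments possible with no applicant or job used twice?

A valid assignment of size 6: applicant 1→job 7, applicant 2→job 3, applicant 3→job 4, applicant 4→job 5, applicant 5→job 2, applicant 6→job 6.
The set {applicant 2, applicant 3, applicant 4, applicant 5, applicant 7, applicant 8} has only 4 neighbours ({job 2, job 3, job 4, job 5}), so by Hall's theorem at most 6 of the 8 applicants can be matched.

6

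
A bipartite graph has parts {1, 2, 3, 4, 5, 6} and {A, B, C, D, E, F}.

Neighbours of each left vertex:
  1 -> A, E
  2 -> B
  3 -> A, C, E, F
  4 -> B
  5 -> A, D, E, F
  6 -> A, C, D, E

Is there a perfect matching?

The set {2, 4} has only 1 neighbour ({B}), so by Hall's theorem at most 5 of the 6 left vertices can be matched.
Hence no matching covers every left vertex.

No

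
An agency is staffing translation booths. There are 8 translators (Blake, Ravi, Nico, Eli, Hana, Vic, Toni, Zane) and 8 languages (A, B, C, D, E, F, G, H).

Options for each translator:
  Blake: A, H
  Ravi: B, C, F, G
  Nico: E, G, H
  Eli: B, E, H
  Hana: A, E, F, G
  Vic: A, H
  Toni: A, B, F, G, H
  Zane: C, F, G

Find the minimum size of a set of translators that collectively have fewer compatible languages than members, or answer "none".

Take S = {Blake, Ravi, Nico, Eli, Hana, Vic, Toni, Zane}. Its neighbourhood is {A, B, C, E, F, G, H}, so |N(S)| = 7 < |S| = 8.
Every subset of size less than 8 has at least as many neighbours as members, so 8 is the minimum.

8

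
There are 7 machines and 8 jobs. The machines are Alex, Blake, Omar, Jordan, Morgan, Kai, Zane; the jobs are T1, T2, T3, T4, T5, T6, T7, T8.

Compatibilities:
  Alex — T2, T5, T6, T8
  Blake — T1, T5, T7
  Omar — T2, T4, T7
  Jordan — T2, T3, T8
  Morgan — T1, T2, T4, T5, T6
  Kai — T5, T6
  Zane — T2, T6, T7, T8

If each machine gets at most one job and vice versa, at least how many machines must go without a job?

0

A valid assignment of size 7: Alex→T5, Blake→T1, Omar→T7, Jordan→T2, Morgan→T4, Kai→T6, Zane→T8.
This saturates every machine, so 7 is the maximum.
That matches 7 of the 7, leaving 0 unmatched; no matching can do better.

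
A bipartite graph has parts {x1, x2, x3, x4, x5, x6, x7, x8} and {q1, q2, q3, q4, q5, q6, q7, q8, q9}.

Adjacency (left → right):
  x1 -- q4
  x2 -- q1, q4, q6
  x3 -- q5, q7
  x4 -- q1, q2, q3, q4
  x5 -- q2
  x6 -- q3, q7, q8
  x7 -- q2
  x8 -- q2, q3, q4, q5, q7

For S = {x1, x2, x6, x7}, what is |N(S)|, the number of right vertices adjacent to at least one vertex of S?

7

The union of neighbours of {x1, x2, x6, x7} is {q1, q2, q3, q4, q6, q7, q8}, which has 7 elements.
Since |N(S)| = 7 ≥ |S| = 4, Hall's condition holds for this subset.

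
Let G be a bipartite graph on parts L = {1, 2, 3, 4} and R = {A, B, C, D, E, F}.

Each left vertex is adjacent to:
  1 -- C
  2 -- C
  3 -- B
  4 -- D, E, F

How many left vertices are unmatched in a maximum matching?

1

For example, pair 1–C, 3–B, 4–E.
The set {1, 2} has only 1 neighbour ({C}), so by Hall's theorem at most 3 of the 4 left vertices can be matched.
That matches 3 of the 4, leaving 1 unmatched; no matching can do better.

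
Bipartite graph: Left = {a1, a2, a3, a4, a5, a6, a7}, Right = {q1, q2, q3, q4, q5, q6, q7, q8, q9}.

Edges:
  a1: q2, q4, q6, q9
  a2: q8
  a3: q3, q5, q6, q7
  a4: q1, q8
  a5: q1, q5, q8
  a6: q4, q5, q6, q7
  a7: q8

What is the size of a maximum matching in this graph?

One maximum matching: a1-q2, a2-q8, a3-q7, a4-q1, a5-q5, a6-q6.
The set {a2, a7} has only 1 neighbour ({q8}), so by Hall's theorem at most 6 of the 7 left vertices can be matched.

6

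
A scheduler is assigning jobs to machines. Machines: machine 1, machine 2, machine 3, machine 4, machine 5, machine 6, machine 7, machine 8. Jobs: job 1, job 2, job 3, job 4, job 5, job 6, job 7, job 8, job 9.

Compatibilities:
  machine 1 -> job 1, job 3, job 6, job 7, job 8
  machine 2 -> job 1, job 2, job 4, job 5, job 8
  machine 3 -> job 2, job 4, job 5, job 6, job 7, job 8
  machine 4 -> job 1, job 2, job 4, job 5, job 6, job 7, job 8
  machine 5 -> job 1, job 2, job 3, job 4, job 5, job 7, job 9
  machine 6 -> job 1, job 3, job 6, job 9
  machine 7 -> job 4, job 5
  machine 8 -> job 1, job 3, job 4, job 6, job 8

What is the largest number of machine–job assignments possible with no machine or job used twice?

For example, pair machine 1-job 8, machine 2-job 2, machine 3-job 7, machine 4-job 6, machine 5-job 5, machine 6-job 9, machine 7-job 4, machine 8-job 1.
All 8 machines are matched, so no larger matching exists.

8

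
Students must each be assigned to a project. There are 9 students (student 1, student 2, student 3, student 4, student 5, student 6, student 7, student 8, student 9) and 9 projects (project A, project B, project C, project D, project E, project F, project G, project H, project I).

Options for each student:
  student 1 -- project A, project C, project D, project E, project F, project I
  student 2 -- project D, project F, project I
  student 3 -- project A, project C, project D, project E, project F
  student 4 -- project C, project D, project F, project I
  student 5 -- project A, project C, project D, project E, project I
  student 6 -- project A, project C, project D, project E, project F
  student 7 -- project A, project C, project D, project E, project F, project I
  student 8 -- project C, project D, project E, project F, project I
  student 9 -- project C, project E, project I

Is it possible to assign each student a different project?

No

The set {student 1, student 2, student 3, student 4, student 5, student 6, student 7, student 8, student 9} has only 6 neighbours ({project A, project C, project D, project E, project F, project I}), so by Hall's theorem at most 6 of the 9 students can be matched.
Hence no matching covers every student.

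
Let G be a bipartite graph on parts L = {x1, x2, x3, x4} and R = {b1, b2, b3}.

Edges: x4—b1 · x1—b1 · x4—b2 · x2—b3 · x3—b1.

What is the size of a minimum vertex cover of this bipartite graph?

The 3 edges x1–b1, x2–b3, x4–b2 form a matching, so any vertex cover needs at least 3 vertices (one per matched edge).
Conversely {x2, x4, b1} meets every edge and has exactly 3 vertices, so 3 is optimal.

3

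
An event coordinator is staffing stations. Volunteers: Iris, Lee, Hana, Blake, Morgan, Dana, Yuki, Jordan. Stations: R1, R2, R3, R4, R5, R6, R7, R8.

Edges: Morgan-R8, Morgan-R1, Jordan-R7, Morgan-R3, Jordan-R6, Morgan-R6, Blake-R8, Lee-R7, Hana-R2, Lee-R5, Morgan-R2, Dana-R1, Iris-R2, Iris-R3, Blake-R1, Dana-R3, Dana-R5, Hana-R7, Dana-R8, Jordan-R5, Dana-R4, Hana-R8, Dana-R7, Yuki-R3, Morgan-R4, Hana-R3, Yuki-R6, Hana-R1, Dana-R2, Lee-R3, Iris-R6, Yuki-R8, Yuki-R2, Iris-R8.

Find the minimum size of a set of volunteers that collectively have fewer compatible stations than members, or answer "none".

none

A matching saturating every volunteer exists, for instance Iris→R8, Lee→R5, Hana→R3, Blake→R1, Morgan→R2, Dana→R4, Yuki→R6, Jordan→R7.
By Hall's marriage theorem, this means |N(S)| ≥ |S| for every subset S, so no violating subset exists.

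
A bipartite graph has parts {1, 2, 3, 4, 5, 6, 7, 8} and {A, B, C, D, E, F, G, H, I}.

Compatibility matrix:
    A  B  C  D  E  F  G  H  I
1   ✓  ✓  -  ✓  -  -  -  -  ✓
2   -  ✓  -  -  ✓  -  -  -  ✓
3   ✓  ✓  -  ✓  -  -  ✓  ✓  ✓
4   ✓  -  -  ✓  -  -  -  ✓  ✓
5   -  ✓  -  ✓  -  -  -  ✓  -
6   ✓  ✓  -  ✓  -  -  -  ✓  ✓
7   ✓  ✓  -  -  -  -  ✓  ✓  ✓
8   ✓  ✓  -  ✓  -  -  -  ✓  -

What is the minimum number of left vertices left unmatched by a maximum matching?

One maximum matching: 1→I, 2→E, 3→A, 4→D, 5→B, 6→H, 7→G.
The set {1, 3, 4, 5, 6, 7, 8} has only 6 neighbours ({A, B, D, G, H, I}), so by Hall's theorem at most 7 of the 8 left vertices can be matched.
That matches 7 of the 8, leaving 1 unmatched; no matching can do better.

1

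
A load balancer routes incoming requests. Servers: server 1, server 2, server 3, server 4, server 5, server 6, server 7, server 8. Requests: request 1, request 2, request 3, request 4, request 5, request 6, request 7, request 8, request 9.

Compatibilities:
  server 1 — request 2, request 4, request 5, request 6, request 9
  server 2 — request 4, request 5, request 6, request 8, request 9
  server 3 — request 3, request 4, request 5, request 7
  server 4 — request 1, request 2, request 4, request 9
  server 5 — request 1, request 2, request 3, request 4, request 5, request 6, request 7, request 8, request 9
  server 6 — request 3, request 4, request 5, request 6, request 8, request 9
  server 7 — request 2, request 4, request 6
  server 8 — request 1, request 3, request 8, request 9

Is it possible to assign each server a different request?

Yes

For example, pair server 1→request 6, server 2→request 8, server 3→request 7, server 4→request 1, server 5→request 2, server 6→request 5, server 7→request 4, server 8→request 9.
Every server is matched, so this matching saturates all of them.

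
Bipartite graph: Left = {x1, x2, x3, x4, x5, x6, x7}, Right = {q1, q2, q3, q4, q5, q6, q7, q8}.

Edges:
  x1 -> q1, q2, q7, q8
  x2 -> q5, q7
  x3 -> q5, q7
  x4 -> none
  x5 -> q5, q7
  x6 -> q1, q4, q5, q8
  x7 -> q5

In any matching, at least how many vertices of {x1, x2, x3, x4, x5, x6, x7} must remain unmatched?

3

One maximum matching: x1-q2, x2-q5, x3-q7, x6-q8.
The set {x2, x3, x4, x5, x7} has only 2 neighbours ({q5, q7}), so by Hall's theorem at most 4 of the 7 left vertices can be matched.
That matches 4 of the 7, leaving 3 unmatched; no matching can do better.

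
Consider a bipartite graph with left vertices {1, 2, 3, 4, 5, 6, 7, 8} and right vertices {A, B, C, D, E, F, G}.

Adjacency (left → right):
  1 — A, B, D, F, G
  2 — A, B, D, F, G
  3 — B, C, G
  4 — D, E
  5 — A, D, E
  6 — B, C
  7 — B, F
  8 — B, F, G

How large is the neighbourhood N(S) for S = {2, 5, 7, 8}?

The union of neighbours of {2, 5, 7, 8} is {A, B, D, E, F, G}, which has 6 elements.
Since |N(S)| = 6 ≥ |S| = 4, Hall's condition holds for this subset.

6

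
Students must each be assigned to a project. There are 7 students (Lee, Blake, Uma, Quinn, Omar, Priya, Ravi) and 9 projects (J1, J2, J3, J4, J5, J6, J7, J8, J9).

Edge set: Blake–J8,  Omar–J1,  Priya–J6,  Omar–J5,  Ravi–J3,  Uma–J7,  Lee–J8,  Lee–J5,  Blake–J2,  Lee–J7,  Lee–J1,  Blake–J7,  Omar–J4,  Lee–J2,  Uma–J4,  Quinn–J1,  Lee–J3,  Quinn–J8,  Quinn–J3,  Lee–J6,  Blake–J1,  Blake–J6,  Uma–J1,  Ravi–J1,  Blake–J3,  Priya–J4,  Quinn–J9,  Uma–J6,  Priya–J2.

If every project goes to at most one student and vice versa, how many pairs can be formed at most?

A valid assignment of size 7: Lee-J2, Blake-J1, Uma-J7, Quinn-J9, Omar-J5, Priya-J6, Ravi-J3.
All 7 students are matched, so no larger matching exists.

7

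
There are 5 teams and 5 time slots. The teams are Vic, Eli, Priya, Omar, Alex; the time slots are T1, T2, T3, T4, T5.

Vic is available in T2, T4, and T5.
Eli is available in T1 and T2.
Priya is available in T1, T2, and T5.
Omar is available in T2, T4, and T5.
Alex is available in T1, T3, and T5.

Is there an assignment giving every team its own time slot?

One maximum matching: Vic-T4, Eli-T1, Priya-T2, Omar-T5, Alex-T3.
All 5 teams are covered.

Yes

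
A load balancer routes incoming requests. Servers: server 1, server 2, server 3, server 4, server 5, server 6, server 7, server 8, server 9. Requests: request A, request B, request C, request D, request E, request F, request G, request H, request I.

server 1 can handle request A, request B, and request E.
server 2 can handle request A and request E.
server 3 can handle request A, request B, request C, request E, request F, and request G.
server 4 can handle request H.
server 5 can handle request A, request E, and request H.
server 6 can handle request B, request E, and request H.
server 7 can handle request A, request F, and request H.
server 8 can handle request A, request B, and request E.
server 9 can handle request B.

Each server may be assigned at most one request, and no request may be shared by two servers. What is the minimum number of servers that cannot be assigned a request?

For example, pair server 1-request B, server 2-request A, server 3-request G, server 4-request H, server 5-request E, server 7-request F.
The set {server 1, server 2, server 4, server 5, server 6, server 8, server 9} has only 4 neighbours ({request A, request B, request E, request H}), so by Hall's theorem at most 6 of the 9 servers can be matched.
That matches 6 of the 9, leaving 3 unmatched; no matching can do better.

3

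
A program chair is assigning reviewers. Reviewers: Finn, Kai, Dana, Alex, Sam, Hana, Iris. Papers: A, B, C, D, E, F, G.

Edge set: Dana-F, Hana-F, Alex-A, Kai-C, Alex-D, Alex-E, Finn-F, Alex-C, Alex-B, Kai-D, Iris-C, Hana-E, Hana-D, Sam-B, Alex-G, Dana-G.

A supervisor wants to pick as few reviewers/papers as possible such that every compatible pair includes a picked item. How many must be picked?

7

{Finn, Kai, Dana, Alex, Sam, Hana, Iris} is a vertex cover of size 7: every edge has an endpoint in this set.
No smaller cover exists because Finn–F, Kai–D, Dana–G, Alex–A, Sam–B, Hana–E, Iris–C is a matching of size 7, and a cover must include an endpoint of each of these disjoint edges (König's theorem).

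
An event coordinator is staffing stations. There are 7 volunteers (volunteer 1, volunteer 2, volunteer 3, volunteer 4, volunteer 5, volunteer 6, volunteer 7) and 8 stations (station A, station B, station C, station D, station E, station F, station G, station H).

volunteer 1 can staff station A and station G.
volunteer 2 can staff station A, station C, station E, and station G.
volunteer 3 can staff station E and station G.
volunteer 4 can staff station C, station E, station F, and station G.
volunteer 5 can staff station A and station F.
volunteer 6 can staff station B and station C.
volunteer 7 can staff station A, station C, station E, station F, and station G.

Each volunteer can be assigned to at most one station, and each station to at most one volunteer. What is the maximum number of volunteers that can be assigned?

For example, pair volunteer 1-station G, volunteer 2-station C, volunteer 3-station E, volunteer 4-station F, volunteer 5-station A, volunteer 6-station B.
The set {volunteer 1, volunteer 2, volunteer 3, volunteer 4, volunteer 5, volunteer 7} has only 5 neighbours ({station A, station C, station E, station F, station G}), so by Hall's theorem at most 6 of the 7 volunteers can be matched.

6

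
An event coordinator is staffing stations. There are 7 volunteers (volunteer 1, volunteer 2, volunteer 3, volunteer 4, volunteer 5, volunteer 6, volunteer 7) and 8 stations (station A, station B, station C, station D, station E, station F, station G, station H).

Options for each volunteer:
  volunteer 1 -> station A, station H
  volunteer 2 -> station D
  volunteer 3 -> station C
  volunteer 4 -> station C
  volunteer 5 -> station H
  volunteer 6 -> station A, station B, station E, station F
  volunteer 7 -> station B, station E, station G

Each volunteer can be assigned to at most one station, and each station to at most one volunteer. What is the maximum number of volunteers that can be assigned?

One maximum matching: volunteer 1→station A, volunteer 2→station D, volunteer 3→station C, volunteer 5→station H, volunteer 6→station F, volunteer 7→station B.
The set {volunteer 3, volunteer 4} has only 1 neighbour ({station C}), so by Hall's theorem at most 6 of the 7 volunteers can be matched.

6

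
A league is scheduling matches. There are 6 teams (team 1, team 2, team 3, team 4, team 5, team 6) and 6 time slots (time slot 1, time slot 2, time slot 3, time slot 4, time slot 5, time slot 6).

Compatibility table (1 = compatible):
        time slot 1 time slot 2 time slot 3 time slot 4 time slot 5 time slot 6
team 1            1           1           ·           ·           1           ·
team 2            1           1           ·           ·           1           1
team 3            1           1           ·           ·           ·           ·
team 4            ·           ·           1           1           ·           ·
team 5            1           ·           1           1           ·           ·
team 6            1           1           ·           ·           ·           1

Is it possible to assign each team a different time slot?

Yes

For example, pair team 1→time slot 5, team 2→time slot 6, team 3→time slot 1, team 4→time slot 3, team 5→time slot 4, team 6→time slot 2.
Every team is matched, so this is a perfect matching.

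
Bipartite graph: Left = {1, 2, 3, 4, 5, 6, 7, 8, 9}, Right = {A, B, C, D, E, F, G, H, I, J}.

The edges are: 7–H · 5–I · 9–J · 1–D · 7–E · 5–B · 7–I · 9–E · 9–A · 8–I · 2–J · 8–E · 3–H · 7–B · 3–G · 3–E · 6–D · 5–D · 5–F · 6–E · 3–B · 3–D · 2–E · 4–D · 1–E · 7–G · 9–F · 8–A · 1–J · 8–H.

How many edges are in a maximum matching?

8

One maximum matching: 1-J, 2-E, 3-H, 4-D, 5-B, 7-G, 8-I, 9-F.
The set {1, 2, 4, 6} has only 3 neighbours ({D, E, J}), so by Hall's theorem at most 8 of the 9 left vertices can be matched.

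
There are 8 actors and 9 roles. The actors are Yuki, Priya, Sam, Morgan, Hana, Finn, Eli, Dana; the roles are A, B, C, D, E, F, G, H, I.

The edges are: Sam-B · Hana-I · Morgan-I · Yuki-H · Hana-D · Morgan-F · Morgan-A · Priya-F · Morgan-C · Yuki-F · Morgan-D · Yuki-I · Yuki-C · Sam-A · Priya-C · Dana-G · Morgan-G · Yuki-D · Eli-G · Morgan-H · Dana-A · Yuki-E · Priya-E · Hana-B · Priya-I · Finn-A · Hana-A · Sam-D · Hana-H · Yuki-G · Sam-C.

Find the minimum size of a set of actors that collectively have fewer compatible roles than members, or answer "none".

Take S = {Finn, Eli, Dana}. Its neighbourhood is {A, G}, so |N(S)| = 2 < |S| = 3.
Every subset of size less than 3 has at least as many neighbours as members, so 3 is the minimum.

3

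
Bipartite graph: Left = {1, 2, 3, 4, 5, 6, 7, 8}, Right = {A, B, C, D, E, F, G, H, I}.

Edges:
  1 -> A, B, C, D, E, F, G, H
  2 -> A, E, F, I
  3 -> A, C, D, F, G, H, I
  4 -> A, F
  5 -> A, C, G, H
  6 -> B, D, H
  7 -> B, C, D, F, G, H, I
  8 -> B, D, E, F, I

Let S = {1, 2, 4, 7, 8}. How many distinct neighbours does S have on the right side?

9

The union of neighbours of {1, 2, 4, 7, 8} is {A, B, C, D, E, F, G, H, I}, which has 9 elements.
Since |N(S)| = 9 ≥ |S| = 5, Hall's condition holds for this subset.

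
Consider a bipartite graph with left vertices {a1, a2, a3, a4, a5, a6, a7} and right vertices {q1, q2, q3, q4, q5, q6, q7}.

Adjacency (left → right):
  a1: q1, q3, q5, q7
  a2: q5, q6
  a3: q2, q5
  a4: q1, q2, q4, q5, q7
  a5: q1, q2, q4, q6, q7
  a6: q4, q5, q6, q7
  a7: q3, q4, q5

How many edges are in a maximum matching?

7

For example, pair a1→q3, a2→q5, a3→q2, a4→q1, a5→q6, a6→q7, a7→q4.
This saturates every left vertex, so 7 is the maximum.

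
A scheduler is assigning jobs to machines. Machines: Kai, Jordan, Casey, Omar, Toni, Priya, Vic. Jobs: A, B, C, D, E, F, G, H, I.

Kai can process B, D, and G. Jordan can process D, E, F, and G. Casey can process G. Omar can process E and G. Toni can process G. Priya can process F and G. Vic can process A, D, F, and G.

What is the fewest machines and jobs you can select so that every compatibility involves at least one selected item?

{Kai, Jordan, Omar, Priya, Vic, G} is a vertex cover of size 6: every edge has an endpoint in this set.
No smaller cover exists because Kai–B, Jordan–D, Casey–G, Omar–E, Priya–F, Vic–A is a matching of size 6, and a cover must include an endpoint of each of these disjoint edges (König's theorem).

6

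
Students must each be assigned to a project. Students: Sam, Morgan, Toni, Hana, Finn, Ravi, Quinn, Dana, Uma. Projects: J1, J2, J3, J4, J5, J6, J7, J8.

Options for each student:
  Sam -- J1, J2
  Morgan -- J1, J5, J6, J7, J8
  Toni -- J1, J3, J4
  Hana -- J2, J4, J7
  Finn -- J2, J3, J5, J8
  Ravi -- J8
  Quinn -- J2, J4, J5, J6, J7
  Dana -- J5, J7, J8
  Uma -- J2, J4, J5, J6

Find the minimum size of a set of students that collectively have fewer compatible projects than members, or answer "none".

9

Take S = {Sam, Morgan, Toni, Hana, Finn, Ravi, Quinn, Dana, Uma}. Its neighbourhood is {J1, J2, J3, J4, J5, J6, J7, J8}, so |N(S)| = 8 < |S| = 9.
Every subset of size less than 9 has at least as many neighbours as members, so 9 is the minimum.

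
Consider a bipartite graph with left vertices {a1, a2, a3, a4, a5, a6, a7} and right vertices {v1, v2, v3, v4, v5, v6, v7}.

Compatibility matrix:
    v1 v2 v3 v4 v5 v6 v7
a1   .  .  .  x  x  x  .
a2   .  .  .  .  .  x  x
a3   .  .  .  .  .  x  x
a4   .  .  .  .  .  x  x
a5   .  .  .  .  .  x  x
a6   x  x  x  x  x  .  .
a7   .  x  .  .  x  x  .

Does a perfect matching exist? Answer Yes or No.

The set {a2, a3, a4, a5} has only 2 neighbours ({v6, v7}), so by Hall's theorem at most 5 of the 7 left vertices can be matched.
Hence no matching covers every left vertex.

No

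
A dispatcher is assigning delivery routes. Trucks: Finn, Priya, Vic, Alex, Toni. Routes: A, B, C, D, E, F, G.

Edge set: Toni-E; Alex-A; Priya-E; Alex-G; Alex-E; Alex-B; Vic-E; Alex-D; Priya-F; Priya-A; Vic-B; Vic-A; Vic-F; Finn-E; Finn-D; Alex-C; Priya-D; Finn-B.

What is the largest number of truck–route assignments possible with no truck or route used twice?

One maximum matching: Finn→B, Priya→D, Vic→F, Alex→G, Toni→E.
This saturates every truck, so 5 is the maximum.

5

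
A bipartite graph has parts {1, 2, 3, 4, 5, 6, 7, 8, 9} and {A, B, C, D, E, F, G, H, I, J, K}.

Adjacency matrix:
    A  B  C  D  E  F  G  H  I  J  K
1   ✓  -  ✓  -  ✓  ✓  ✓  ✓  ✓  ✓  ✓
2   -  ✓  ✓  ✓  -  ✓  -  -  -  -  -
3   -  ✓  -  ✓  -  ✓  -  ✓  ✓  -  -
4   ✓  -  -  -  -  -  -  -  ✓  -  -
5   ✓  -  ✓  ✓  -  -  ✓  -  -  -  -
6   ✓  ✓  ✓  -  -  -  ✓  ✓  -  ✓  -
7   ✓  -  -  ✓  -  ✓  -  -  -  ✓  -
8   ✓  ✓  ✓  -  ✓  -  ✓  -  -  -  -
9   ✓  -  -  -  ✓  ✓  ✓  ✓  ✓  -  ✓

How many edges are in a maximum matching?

One maximum matching: 1→J, 2→F, 3→B, 4→I, 5→C, 6→H, 7→D, 8→A, 9→G.
All 9 left vertices are matched, so no larger matching exists.

9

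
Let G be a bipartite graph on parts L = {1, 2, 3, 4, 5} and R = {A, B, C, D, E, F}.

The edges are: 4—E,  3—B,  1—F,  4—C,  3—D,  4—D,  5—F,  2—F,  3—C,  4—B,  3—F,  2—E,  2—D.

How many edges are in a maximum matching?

4

For example, pair 1→F, 2→E, 3→C, 4→B.
The set {1, 5} has only 1 neighbour ({F}), so by Hall's theorem at most 4 of the 5 left vertices can be matched.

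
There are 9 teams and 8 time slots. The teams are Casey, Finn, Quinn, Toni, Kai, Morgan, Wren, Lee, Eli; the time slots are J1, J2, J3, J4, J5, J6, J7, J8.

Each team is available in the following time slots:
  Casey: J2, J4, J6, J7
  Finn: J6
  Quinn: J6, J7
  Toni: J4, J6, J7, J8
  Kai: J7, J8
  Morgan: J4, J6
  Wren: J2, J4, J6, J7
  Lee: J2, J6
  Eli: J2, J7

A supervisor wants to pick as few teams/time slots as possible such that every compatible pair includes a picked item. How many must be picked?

A maximum matching has 5 edges (e.g. Casey–J2, Finn–J6, Quinn–J7, Toni–J4, Kai–J8).
By König's theorem the minimum vertex cover has the same size. One such cover is {J2, J4, J6, J7, J8}.

5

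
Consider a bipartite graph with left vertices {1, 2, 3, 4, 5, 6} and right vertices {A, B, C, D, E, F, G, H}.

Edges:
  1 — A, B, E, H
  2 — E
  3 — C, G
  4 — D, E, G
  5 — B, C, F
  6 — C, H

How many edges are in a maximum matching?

One maximum matching: 1–H, 2–E, 3–G, 4–D, 5–B, 6–C.
This saturates every left vertex, so 6 is the maximum.

6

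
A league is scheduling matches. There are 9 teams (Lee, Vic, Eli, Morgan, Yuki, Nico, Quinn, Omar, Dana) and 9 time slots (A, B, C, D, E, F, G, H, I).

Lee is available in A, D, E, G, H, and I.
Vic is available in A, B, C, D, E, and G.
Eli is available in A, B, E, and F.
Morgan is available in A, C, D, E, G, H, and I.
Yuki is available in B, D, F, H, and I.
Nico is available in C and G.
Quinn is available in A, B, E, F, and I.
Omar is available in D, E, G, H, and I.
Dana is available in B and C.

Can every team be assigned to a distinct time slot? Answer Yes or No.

One maximum matching: Lee-I, Vic-D, Eli-F, Morgan-G, Yuki-H, Nico-C, Quinn-A, Omar-E, Dana-B.
All 9 teams are covered.

Yes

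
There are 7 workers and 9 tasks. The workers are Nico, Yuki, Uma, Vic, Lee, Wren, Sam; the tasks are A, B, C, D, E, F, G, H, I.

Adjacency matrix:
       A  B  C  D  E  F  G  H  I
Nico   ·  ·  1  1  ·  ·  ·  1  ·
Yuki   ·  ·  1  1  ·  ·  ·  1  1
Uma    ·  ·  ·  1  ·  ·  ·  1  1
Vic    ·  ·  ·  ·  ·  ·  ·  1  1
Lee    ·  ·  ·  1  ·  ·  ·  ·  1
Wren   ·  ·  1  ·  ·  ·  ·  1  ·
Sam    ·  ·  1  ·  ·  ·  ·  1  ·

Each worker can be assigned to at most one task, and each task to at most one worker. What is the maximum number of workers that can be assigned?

One maximum matching: Nico–D, Yuki–C, Uma–I, Vic–H.
The set {Nico, Yuki, Uma, Vic, Lee, Wren, Sam} has only 4 neighbours ({C, D, H, I}), so by Hall's theorem at most 4 of the 7 workers can be matched.

4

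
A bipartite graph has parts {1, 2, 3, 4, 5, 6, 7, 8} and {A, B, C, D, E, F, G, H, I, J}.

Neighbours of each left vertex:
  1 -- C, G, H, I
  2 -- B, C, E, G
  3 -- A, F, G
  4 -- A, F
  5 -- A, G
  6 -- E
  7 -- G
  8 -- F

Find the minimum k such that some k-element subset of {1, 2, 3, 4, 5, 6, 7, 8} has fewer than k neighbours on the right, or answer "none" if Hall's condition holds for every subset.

Take S = {3, 4, 5, 7}. Its neighbourhood is {A, F, G}, so |N(S)| = 3 < |S| = 4.
Every subset of size less than 4 has at least as many neighbours as members, so 4 is the minimum.

4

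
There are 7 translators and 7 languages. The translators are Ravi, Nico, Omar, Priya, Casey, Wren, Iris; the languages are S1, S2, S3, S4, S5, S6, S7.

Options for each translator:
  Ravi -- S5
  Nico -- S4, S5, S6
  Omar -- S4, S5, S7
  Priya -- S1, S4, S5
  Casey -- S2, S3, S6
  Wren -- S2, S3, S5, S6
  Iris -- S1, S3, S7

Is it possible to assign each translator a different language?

A valid assignment of size 7: Ravi–S5, Nico–S6, Omar–S4, Priya–S1, Casey–S2, Wren–S3, Iris–S7.
Every translator is matched, so this is a perfect matching.

Yes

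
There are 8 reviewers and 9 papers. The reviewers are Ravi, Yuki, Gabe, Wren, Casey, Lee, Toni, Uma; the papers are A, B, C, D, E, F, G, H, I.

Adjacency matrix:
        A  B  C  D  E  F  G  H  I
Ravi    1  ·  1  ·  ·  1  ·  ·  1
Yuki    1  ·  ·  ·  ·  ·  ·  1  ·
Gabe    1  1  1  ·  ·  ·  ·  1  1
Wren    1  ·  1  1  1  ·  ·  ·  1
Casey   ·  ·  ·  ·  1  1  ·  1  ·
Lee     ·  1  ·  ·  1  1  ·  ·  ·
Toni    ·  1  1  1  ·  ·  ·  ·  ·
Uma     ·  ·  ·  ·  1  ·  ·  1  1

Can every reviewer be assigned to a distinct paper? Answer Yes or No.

A valid assignment of size 8: Ravi-F, Yuki-A, Gabe-I, Wren-D, Casey-H, Lee-B, Toni-C, Uma-E.
All 8 reviewers are covered.

Yes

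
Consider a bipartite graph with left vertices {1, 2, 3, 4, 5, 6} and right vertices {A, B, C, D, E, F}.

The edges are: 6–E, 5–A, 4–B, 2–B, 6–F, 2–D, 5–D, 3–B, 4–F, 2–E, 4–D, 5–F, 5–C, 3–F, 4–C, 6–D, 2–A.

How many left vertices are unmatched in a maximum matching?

1

One maximum matching: 2-B, 3-F, 4-D, 5-C, 6-E.
The set {1} has only 0 neighbours (∅), so by Hall's theorem at most 5 of the 6 left vertices can be matched.
That matches 5 of the 6, leaving 1 unmatched; no matching can do better.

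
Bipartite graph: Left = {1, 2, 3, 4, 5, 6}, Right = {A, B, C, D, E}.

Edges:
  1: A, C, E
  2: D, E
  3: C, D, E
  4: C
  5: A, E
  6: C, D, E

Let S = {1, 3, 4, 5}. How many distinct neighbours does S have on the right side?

4

The union of neighbours of {1, 3, 4, 5} is {A, C, D, E}, which has 4 elements.
Since |N(S)| = 4 ≥ |S| = 4, Hall's condition holds for this subset.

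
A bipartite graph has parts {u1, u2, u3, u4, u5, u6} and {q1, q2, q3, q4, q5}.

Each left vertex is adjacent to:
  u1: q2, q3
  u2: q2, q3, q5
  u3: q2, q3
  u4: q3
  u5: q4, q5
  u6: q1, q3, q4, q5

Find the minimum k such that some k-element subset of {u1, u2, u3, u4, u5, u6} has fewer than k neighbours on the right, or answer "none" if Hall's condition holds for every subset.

Take S = {u1, u3, u4}. Its neighbourhood is {q2, q3}, so |N(S)| = 2 < |S| = 3.
Every subset of size less than 3 has at least as many neighbours as members, so 3 is the minimum.

3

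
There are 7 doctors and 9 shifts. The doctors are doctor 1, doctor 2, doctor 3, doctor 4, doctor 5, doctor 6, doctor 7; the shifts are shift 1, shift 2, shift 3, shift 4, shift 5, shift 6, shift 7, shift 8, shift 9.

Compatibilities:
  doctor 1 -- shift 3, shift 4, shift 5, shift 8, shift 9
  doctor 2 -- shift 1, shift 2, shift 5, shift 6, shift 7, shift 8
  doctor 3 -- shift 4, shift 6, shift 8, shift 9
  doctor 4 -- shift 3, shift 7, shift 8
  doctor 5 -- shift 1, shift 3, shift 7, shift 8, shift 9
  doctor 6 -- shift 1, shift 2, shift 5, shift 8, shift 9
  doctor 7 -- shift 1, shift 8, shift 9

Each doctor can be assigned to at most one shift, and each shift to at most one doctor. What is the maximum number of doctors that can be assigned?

7

For example, pair doctor 1–shift 4, doctor 2–shift 5, doctor 3–shift 6, doctor 4–shift 3, doctor 5–shift 7, doctor 6–shift 2, doctor 7–shift 8.
This saturates every doctor, so 7 is the maximum.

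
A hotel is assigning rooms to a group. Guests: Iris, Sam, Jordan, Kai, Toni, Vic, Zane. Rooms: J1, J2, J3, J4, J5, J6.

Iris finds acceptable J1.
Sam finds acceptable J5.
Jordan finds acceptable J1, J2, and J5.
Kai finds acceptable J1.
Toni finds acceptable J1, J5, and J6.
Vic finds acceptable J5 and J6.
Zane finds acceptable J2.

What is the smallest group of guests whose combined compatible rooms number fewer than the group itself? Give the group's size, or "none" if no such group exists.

2

Take S = {Iris, Kai}. Its neighbourhood is {J1}, so |N(S)| = 1 < |S| = 2.
No single vertex violates Hall's condition since each has at least one neighbour, so 2 is the minimum.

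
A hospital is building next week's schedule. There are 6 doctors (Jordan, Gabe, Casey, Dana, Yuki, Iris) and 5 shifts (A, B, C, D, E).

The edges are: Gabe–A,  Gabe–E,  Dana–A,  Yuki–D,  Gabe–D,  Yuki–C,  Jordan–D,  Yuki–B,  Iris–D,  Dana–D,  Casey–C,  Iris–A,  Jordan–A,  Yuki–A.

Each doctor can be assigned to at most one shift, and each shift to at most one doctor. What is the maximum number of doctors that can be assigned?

One maximum matching: Jordan-A, Gabe-E, Casey-C, Dana-D, Yuki-B.
The set {Jordan, Dana, Iris} has only 2 neighbours ({A, D}), so by Hall's theorem at most 5 of the 6 doctors can be matched.

5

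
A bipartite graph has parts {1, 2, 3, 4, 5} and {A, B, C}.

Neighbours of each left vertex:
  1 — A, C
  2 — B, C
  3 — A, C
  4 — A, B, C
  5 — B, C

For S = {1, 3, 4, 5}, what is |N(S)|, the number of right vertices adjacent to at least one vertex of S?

3

The union of neighbours of {1, 3, 4, 5} is {A, B, C}, which has 3 elements.
Since |N(S)| = 3 < |S| = 4, Hall's condition fails for this subset.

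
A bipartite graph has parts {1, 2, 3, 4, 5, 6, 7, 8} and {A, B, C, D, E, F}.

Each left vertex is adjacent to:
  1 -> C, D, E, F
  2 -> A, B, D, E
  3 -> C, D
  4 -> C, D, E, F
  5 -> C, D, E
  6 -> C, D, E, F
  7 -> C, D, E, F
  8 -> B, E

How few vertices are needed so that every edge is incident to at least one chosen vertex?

{2, 8, C, D, E, F} is a vertex cover of size 6: every edge has an endpoint in this set.
No smaller cover exists because 1–F, 2–A, 3–D, 4–C, 5–E, 8–B is a matching of size 6, and a cover must include an endpoint of each of these disjoint edges (König's theorem).

6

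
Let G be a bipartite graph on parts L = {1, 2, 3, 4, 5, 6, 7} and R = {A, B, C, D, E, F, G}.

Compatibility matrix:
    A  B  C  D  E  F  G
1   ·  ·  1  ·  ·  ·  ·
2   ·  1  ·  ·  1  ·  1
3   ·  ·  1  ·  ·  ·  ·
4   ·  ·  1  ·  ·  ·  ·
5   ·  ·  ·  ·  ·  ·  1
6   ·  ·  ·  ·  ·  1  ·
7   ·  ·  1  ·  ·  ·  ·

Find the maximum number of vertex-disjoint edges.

4

A valid assignment of size 4: 1–C, 2–B, 5–G, 6–F.
The set {1, 3, 4, 7} has only 1 neighbour ({C}), so by Hall's theorem at most 4 of the 7 left vertices can be matched.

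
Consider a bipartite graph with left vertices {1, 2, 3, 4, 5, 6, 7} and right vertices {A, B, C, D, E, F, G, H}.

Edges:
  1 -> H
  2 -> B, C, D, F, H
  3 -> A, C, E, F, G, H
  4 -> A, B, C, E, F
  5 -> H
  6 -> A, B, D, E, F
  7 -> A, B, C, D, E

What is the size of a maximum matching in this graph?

One maximum matching: 1→H, 2→F, 3→G, 4→B, 6→E, 7→A.
The set {1, 5} has only 1 neighbour ({H}), so by Hall's theorem at most 6 of the 7 left vertices can be matched.

6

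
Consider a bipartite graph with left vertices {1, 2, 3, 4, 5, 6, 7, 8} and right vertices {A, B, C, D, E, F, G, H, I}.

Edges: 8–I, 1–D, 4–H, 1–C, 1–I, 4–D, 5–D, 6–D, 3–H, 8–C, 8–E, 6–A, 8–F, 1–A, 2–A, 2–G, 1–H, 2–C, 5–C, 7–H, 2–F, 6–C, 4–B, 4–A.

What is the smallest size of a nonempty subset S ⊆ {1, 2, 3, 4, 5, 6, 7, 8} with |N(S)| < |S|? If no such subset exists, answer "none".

2

Take S = {3, 7}. Its neighbourhood is {H}, so |N(S)| = 1 < |S| = 2.
No single vertex violates Hall's condition since each has at least one neighbour, so 2 is the minimum.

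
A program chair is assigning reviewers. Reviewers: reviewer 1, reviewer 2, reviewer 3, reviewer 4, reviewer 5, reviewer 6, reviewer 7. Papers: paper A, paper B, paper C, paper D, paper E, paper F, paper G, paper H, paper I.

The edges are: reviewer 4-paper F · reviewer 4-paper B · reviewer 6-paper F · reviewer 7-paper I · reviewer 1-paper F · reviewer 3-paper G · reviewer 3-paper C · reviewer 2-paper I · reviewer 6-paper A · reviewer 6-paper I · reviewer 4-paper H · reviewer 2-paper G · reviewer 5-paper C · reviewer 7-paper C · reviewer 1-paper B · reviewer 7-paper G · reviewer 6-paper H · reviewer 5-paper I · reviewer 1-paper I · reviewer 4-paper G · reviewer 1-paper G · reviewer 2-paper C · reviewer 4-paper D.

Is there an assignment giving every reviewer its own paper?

The set {reviewer 2, reviewer 3, reviewer 5, reviewer 7} has only 3 neighbours ({paper C, paper G, paper I}), so by Hall's theorem at most 6 of the 7 reviewers can be matched.
Hence no matching covers every reviewer.

No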